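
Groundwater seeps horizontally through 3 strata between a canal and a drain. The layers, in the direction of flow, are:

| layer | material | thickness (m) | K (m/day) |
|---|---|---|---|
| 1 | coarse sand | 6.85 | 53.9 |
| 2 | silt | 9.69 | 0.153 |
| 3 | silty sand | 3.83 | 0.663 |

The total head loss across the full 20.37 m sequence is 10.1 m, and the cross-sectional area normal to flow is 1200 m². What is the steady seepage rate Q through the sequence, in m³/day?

175

Flow is perpendicular to layering, so the layers act in series and the equivalent K is the thickness-weighted harmonic mean.
Total thickness L = 6.85 + 9.69 + 3.83 = 20.37 m.
Σ(b_i/K_i) = 6.85/53.9 + 9.69/0.153 + 3.83/0.663 = 69.24 d.
K_eq = L / Σ(b_i/K_i) = 20.37 / 69.24 = 0.2942 m/day.
Q = K_eq · A · (Δh/L) = 0.2942 × 1200 × (10.1/20.37) = 175.1 m³/day.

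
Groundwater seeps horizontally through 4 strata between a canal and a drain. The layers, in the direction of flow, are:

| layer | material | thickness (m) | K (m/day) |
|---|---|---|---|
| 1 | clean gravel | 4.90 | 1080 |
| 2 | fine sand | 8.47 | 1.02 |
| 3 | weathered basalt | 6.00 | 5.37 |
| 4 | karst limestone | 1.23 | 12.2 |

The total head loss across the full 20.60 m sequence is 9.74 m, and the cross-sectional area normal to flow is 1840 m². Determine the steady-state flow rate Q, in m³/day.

Flow is perpendicular to layering, so the layers act in series and the equivalent K is the thickness-weighted harmonic mean.
Total thickness L = 4.90 + 8.47 + 6.00 + 1.23 = 20.60 m.
Σ(b_i/K_i) = 4.90/1080 + 8.47/1.02 + 6.00/5.37 + 1.23/12.2 = 9.527 d.
K_eq = L / Σ(b_i/K_i) = 20.60 / 9.527 = 2.162 m/day.
Q = K_eq · A · (Δh/L) = 2.162 × 1840 × (9.74/20.60) = 1881 m³/day.

1880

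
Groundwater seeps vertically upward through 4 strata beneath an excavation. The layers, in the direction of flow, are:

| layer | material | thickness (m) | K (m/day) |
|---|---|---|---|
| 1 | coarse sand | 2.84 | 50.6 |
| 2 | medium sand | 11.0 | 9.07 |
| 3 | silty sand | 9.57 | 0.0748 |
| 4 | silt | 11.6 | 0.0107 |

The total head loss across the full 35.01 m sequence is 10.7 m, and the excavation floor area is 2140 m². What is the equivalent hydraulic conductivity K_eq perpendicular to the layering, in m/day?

Flow is perpendicular to layering, so the layers act in series and the equivalent K is the thickness-weighted harmonic mean.
Total thickness L = 2.84 + 11.0 + 9.57 + 11.6 = 35.01 m.
Σ(b_i/K_i) = 2.84/50.6 + 11.0/9.07 + 9.57/0.0748 + 11.6/0.0107 = 1213 d.
K_eq = L / Σ(b_i/K_i) = 35.01 / 1213 = 0.02885 m/day.

0.0289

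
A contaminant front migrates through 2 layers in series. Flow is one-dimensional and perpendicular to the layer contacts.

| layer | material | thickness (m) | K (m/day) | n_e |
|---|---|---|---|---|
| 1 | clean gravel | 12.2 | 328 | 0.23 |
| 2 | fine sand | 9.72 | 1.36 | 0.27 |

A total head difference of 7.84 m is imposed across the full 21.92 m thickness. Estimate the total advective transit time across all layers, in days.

With flow normal to the layers, continuity requires the same specific discharge q through every layer.
Σ(b_i/K_i) = 12.2/328 + 9.72/1.36 = 7.184 d.
q = Δh / Σ(b_i/K_i) = 7.84 / 7.184 = 1.091 m/day.
In each layer the seepage velocity is v_i = q/n_i, so the layer transit time is t_i = b_i·n_i / q:
  layer 1 (clean gravel): t_1 = 12.2 × 0.23 / 1.091 = 2.571 d
  layer 2 (fine sand): t_2 = 9.72 × 0.27 / 1.091 = 2.405 d
Total t = Σ t_i = 4.976 days.

4.98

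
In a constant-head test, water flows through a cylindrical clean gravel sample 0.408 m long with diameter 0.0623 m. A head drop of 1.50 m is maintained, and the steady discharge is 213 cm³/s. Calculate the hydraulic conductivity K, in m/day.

1640

Cross-sectional area A = π·(d/2)² = π × (0.0623/2)² = 0.003048 m².
Convert discharge: 213 cm³/s = 0.0002130 m³/s.
Darcy's law rearranged: K = Q·L / (A·Δh) = 0.0002130 × 0.408 / (0.003048 × 1.50) = 0.01901 m/s = 1642 m/day.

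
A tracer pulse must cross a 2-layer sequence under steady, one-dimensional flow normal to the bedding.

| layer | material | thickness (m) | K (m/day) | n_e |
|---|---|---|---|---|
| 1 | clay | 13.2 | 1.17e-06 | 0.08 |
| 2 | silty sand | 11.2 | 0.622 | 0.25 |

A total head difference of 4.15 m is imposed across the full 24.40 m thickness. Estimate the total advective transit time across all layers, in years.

With flow normal to the layers, continuity requires the same specific discharge q through every layer.
Σ(b_i/K_i) = 13.2/1.17e-06 + 11.2/0.622 = 1.128e+07 d.
q = Δh / Σ(b_i/K_i) = 4.15 / 1.128e+07 = 3.678e-07 m/day.
In each layer the seepage velocity is v_i = q/n_i, so the layer transit time is t_i = b_i·n_i / q:
  layer 1 (clay): t_1 = 13.2 × 0.08 / 3.678e-07 = 2.871e+06 d
  layer 2 (silty sand): t_2 = 11.2 × 0.25 / 3.678e-07 = 7.612e+06 d
Total t = Σ t_i = 1.048e+07 days = 28700 years.

28700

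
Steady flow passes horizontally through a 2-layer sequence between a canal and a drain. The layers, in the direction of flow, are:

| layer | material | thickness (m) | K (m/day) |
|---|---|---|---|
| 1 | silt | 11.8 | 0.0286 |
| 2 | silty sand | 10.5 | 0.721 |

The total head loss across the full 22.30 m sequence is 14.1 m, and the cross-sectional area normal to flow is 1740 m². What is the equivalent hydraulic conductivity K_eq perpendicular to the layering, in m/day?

Flow is perpendicular to layering, so the layers act in series and the equivalent K is the thickness-weighted harmonic mean.
Total thickness L = 11.8 + 10.5 = 22.30 m.
Σ(b_i/K_i) = 11.8/0.0286 + 10.5/0.721 = 427.2 d.
K_eq = L / Σ(b_i/K_i) = 22.30 / 427.2 = 0.05221 m/day.

0.0522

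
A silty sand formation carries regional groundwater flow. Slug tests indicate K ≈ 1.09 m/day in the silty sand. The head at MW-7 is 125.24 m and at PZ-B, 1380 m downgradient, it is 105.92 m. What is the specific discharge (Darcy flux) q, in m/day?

0.0153

Hydraulic gradient i = (125.24 − 105.92) / 1380 = 19.32 / 1380 = 0.01400.
Specific discharge q = K · i = 1.090 × 0.01400 = 0.01526 m/day.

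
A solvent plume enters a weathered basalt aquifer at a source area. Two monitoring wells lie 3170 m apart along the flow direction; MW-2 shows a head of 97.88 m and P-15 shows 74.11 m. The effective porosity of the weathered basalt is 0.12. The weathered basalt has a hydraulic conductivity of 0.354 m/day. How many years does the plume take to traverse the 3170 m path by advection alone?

Hydraulic gradient i = (97.88 − 74.11) / 3170 = 23.77 / 3170 = 0.007498.
Darcy flux q = K · i = 0.3540 × 0.007498 = 0.002654 m/day.
Seepage velocity v = q / n_e = 0.002654 / 0.12 = 0.02212 m/day.
Travel time t = L / v = 3170 / 0.02212 = 1.433e+05 days = 392.4 years.

392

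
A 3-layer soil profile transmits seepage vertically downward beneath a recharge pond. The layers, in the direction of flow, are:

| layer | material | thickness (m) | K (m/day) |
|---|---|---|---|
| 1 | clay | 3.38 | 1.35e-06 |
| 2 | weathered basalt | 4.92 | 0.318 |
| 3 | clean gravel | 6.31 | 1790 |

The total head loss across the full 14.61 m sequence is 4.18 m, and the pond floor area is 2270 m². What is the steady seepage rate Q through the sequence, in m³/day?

0.00379

Flow is perpendicular to layering, so the layers act in series and the equivalent K is the thickness-weighted harmonic mean.
Total thickness L = 3.38 + 4.92 + 6.31 = 14.61 m.
Σ(b_i/K_i) = 3.38/1.35e-06 + 4.92/0.318 + 6.31/1790 = 2.504e+06 d.
K_eq = L / Σ(b_i/K_i) = 14.61 / 2.504e+06 = 5.835e-06 m/day.
Q = K_eq · A · (Δh/L) = 5.835e-06 × 2270 × (4.18/14.61) = 0.003790 m³/day.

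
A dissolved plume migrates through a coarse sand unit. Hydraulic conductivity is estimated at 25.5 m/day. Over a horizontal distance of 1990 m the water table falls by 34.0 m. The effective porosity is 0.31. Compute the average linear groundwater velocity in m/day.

1.41

Hydraulic gradient i = Δh / L = 34.0 / 1990 = 0.01709.
Darcy flux q = K · i = 25.50 × 0.01709 = 0.4357 m/day.
Seepage velocity v = q / n_e = 0.4357 / 0.31 = 1.405 m/day.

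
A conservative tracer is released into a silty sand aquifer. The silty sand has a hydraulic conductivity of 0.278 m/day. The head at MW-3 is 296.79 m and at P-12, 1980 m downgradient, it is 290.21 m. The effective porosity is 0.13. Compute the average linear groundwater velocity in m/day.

Hydraulic gradient i = (296.79 − 290.21) / 1980 = 6.58 / 1980 = 0.003323.
Darcy flux q = K · i = 0.2780 × 0.003323 = 0.0009239 m/day.
Seepage velocity v = q / n_e = 0.0009239 / 0.13 = 0.007107 m/day.

0.00711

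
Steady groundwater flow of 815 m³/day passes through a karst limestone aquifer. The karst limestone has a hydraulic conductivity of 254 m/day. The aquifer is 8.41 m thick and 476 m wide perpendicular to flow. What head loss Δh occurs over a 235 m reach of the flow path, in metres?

Cross-sectional area A = 476 × 8.41 = 4003 m².
From Q = K·A·i, i = Q / (K·A) = 815 / (254.0 × 4003) = 0.0008015.
Head loss Δh = i · L = 0.0008015 × 235 = 0.1884 m.

0.188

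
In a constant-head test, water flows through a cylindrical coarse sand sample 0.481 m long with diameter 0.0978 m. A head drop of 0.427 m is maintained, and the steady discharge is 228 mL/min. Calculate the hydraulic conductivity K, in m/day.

49.2

Cross-sectional area A = π·(d/2)² = π × (0.0978/2)² = 0.007512 m².
Convert discharge: 228 mL/min = 3.800e-06 m³/s.
Darcy's law rearranged: K = Q·L / (A·Δh) = 3.800e-06 × 0.481 / (0.007512 × 0.427) = 0.0005698 m/s = 49.23 m/day.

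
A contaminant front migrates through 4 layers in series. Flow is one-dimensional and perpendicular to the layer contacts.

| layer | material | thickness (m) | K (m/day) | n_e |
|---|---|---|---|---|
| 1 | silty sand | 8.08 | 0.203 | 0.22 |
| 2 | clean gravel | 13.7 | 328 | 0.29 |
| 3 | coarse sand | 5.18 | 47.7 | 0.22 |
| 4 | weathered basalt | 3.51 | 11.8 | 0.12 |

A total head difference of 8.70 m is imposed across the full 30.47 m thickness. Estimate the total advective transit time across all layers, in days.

With flow normal to the layers, continuity requires the same specific discharge q through every layer.
Σ(b_i/K_i) = 8.08/0.203 + 13.7/328 + 5.18/47.7 + 3.51/11.8 = 40.25 d.
q = Δh / Σ(b_i/K_i) = 8.70 / 40.25 = 0.2161 m/day.
In each layer the seepage velocity is v_i = q/n_i, so the layer transit time is t_i = b_i·n_i / q:
  layer 1 (silty sand): t_1 = 8.08 × 0.22 / 0.2161 = 8.224 d
  layer 2 (clean gravel): t_2 = 13.7 × 0.29 / 0.2161 = 18.38 d
  layer 3 (coarse sand): t_3 = 5.18 × 0.22 / 0.2161 = 5.272 d
  layer 4 (weathered basalt): t_4 = 3.51 × 0.12 / 0.2161 = 1.949 d
Total t = Σ t_i = 33.83 days.

33.8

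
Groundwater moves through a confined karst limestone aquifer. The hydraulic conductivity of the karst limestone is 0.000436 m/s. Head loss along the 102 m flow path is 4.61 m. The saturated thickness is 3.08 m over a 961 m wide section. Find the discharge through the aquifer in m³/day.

5040

Convert K: 0.000436 m/s × 86400 = 37.67 m/day.
Cross-sectional area A = 961 × 3.08 = 2960 m².
Hydraulic gradient i = Δh / L = 4.61 / 102 = 0.04520.
Darcy's law: Q = K · A · i = 37.67 × 2960 × 0.04520 = 5039 m³/day.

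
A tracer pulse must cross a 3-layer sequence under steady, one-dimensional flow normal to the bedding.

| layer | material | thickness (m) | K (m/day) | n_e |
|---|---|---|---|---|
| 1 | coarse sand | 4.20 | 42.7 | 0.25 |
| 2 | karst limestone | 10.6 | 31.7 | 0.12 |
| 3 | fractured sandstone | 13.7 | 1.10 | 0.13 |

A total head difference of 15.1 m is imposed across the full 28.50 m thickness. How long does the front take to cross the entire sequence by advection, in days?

3.50

With flow normal to the layers, continuity requires the same specific discharge q through every layer.
Σ(b_i/K_i) = 4.20/42.7 + 10.6/31.7 + 13.7/1.10 = 12.89 d.
q = Δh / Σ(b_i/K_i) = 15.1 / 12.89 = 1.172 m/day.
In each layer the seepage velocity is v_i = q/n_i, so the layer transit time is t_i = b_i·n_i / q:
  layer 1 (coarse sand): t_1 = 4.20 × 0.25 / 1.172 = 0.8961 d
  layer 2 (karst limestone): t_2 = 10.6 × 0.12 / 1.172 = 1.086 d
  layer 3 (fractured sandstone): t_3 = 13.7 × 0.13 / 1.172 = 1.520 d
Total t = Σ t_i = 3.502 days.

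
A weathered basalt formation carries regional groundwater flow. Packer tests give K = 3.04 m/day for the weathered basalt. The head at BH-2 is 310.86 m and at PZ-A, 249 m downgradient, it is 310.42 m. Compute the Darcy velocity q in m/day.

Hydraulic gradient i = (310.86 − 310.42) / 249 = 0.44 / 249 = 0.001767.
Specific discharge q = K · i = 3.040 × 0.001767 = 0.005372 m/day.

0.00537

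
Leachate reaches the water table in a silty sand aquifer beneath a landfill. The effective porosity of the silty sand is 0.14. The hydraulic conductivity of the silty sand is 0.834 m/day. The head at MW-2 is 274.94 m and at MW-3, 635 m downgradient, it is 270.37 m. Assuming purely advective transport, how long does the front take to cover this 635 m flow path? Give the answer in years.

40.6

Hydraulic gradient i = (274.94 − 270.37) / 635 = 4.57 / 635 = 0.007197.
Darcy flux q = K · i = 0.8340 × 0.007197 = 0.006002 m/day.
Seepage velocity v = q / n_e = 0.006002 / 0.14 = 0.04287 m/day.
Travel time t = L / v = 635 / 0.04287 = 14811 days = 40.55 years.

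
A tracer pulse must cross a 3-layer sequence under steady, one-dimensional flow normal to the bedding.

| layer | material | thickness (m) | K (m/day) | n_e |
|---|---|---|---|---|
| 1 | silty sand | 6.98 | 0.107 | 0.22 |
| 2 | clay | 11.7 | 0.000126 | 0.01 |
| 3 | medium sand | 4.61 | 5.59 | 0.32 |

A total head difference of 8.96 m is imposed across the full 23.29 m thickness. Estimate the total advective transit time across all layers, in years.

With flow normal to the layers, continuity requires the same specific discharge q through every layer.
Σ(b_i/K_i) = 6.98/0.107 + 11.7/0.000126 + 4.61/5.59 = 92923 d.
q = Δh / Σ(b_i/K_i) = 8.96 / 92923 = 9.642e-05 m/day.
In each layer the seepage velocity is v_i = q/n_i, so the layer transit time is t_i = b_i·n_i / q:
  layer 1 (silty sand): t_1 = 6.98 × 0.22 / 9.642e-05 = 15926 d
  layer 2 (clay): t_2 = 11.7 × 0.01 / 9.642e-05 = 1213 d
  layer 3 (medium sand): t_3 = 4.61 × 0.32 / 9.642e-05 = 15299 d
Total t = Σ t_i = 32438 days = 88.81 years.

88.8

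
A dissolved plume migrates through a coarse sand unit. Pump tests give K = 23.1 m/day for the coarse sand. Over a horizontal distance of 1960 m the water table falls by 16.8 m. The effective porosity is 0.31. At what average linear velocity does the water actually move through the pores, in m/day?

Hydraulic gradient i = Δh / L = 16.8 / 1960 = 0.008571.
Darcy flux q = K · i = 23.10 × 0.008571 = 0.1980 m/day.
Seepage velocity v = q / n_e = 0.1980 / 0.31 = 0.6387 m/day.

0.639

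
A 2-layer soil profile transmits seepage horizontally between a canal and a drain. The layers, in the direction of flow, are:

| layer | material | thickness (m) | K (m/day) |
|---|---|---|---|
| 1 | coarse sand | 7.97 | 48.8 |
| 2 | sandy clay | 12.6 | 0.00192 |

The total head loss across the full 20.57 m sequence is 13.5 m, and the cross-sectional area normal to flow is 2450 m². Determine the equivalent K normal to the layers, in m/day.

0.00313

Flow is perpendicular to layering, so the layers act in series and the equivalent K is the thickness-weighted harmonic mean.
Total thickness L = 7.97 + 12.6 = 20.57 m.
Σ(b_i/K_i) = 7.97/48.8 + 12.6/0.00192 = 6563 d.
K_eq = L / Σ(b_i/K_i) = 20.57 / 6563 = 0.003134 m/day.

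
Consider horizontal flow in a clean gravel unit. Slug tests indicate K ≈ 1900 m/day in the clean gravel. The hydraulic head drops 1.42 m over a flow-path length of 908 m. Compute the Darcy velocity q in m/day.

2.97

Hydraulic gradient i = Δh / L = 1.42 / 908 = 0.001564.
Specific discharge q = K · i = 1900 × 0.001564 = 2.971 m/day.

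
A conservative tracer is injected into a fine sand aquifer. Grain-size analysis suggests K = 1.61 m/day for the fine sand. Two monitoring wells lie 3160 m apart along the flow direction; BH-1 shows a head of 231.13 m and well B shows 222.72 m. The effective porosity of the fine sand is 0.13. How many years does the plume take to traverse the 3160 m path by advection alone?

Hydraulic gradient i = (231.13 − 222.72) / 3160 = 8.41 / 3160 = 0.002661.
Darcy flux q = K · i = 1.610 × 0.002661 = 0.004285 m/day.
Seepage velocity v = q / n_e = 0.004285 / 0.13 = 0.03296 m/day.
Travel time t = L / v = 3160 / 0.03296 = 95873 days = 262.5 years.

262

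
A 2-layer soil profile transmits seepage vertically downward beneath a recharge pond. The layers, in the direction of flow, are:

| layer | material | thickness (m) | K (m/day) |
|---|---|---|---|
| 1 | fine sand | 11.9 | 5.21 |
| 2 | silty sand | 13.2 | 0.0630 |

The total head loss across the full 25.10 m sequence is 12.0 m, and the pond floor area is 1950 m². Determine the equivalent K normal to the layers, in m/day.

Flow is perpendicular to layering, so the layers act in series and the equivalent K is the thickness-weighted harmonic mean.
Total thickness L = 11.9 + 13.2 = 25.10 m.
Σ(b_i/K_i) = 11.9/5.21 + 13.2/0.0630 = 211.8 d.
K_eq = L / Σ(b_i/K_i) = 25.10 / 211.8 = 0.1185 m/day.

0.119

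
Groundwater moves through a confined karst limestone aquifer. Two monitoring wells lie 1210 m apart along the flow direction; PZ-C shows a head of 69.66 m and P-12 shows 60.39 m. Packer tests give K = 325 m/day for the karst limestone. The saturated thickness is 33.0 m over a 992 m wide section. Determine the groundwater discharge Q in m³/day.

Cross-sectional area A = 992 × 33.0 = 32736 m².
Hydraulic gradient i = (69.66 − 60.39) / 1210 = 9.27 / 1210 = 0.007661.
Darcy's law: Q = K · A · i = 325.0 × 32736 × 0.007661 = 81509 m³/day.

81500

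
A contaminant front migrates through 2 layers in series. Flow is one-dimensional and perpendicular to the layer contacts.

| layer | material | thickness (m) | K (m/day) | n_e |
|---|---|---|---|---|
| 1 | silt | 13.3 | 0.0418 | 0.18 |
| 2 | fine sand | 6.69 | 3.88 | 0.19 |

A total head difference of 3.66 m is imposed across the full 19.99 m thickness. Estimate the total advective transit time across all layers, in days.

With flow normal to the layers, continuity requires the same specific discharge q through every layer.
Σ(b_i/K_i) = 13.3/0.0418 + 6.69/3.88 = 319.9 d.
q = Δh / Σ(b_i/K_i) = 3.66 / 319.9 = 0.01144 m/day.
In each layer the seepage velocity is v_i = q/n_i, so the layer transit time is t_i = b_i·n_i / q:
  layer 1 (silt): t_1 = 13.3 × 0.18 / 0.01144 = 209.3 d
  layer 2 (fine sand): t_2 = 6.69 × 0.19 / 0.01144 = 111.1 d
Total t = Σ t_i = 320.4 days.

320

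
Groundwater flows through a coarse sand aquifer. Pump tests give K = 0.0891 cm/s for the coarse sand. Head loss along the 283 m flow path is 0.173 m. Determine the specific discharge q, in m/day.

0.0471

Convert K: 0.0891 cm/s × 864 = 76.98 m/day.
Hydraulic gradient i = Δh / L = 0.173 / 283 = 0.0006113.
Specific discharge q = K · i = 76.98 × 0.0006113 = 0.04706 m/day.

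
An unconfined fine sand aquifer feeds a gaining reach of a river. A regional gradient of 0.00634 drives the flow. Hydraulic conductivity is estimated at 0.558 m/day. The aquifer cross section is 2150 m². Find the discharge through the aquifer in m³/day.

7.61

Hydraulic gradient i = 0.00634.
Darcy's law: Q = K · A · i = 0.5580 × 2150 × 0.006340 = 7.606 m³/day.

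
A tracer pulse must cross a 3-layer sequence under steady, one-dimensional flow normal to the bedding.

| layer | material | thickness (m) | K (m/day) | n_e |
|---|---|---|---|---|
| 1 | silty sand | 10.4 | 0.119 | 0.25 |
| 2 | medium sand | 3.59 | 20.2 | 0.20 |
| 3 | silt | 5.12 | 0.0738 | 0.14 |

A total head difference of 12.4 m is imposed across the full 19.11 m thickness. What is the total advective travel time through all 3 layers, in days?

With flow normal to the layers, continuity requires the same specific discharge q through every layer.
Σ(b_i/K_i) = 10.4/0.119 + 3.59/20.2 + 5.12/0.0738 = 156.9 d.
q = Δh / Σ(b_i/K_i) = 12.4 / 156.9 = 0.07901 m/day.
In each layer the seepage velocity is v_i = q/n_i, so the layer transit time is t_i = b_i·n_i / q:
  layer 1 (silty sand): t_1 = 10.4 × 0.25 / 0.07901 = 32.91 d
  layer 2 (medium sand): t_2 = 3.59 × 0.20 / 0.07901 = 9.088 d
  layer 3 (silt): t_3 = 5.12 × 0.14 / 0.07901 = 9.073 d
Total t = Σ t_i = 51.07 days.

51.1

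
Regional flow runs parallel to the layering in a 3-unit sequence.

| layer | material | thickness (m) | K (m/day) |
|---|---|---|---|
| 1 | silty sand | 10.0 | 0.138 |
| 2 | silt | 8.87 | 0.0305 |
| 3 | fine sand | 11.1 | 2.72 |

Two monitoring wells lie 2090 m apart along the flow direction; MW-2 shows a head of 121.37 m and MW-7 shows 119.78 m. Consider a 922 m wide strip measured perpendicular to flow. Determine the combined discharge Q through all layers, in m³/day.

Flow is parallel to layering, so each bed carries its own Darcy discharge and the transmissivities add.
Σ(K_i·b_i) = 0.138×10.0 + 0.0305×8.87 + 2.72×11.1 = 31.84 m²/day.
Hydraulic gradient i = (121.37 − 119.78) / 2090 = 1.59 / 2090 = 0.0007608.
Q = Σ(K_i·b_i) · W · i = 31.84 × 922 × 0.0007608 = 22.34 m³/day.

22.3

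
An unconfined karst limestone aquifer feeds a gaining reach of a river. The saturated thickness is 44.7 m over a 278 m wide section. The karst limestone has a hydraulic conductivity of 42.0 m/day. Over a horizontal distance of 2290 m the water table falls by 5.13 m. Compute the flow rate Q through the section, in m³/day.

1170

Cross-sectional area A = 278 × 44.7 = 12427 m².
Hydraulic gradient i = Δh / L = 5.13 / 2290 = 0.002240.
Darcy's law: Q = K · A · i = 42.00 × 12427 × 0.002240 = 1169 m³/day.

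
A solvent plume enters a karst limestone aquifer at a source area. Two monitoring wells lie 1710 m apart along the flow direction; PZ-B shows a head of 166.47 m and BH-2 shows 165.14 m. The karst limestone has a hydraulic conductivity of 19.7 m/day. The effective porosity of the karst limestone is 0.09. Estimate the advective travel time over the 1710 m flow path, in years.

Hydraulic gradient i = (166.47 − 165.14) / 1710 = 1.33 / 1710 = 0.0007778.
Darcy flux q = K · i = 19.70 × 0.0007778 = 0.01532 m/day.
Seepage velocity v = q / n_e = 0.01532 / 0.09 = 0.1702 m/day.
Travel time t = L / v = 1710 / 0.1702 = 10044 days = 27.50 years.

27.5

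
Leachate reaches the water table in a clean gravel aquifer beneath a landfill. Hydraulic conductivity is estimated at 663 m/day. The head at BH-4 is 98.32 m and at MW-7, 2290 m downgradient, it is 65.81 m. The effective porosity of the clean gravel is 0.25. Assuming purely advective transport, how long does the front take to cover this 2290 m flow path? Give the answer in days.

60.8

Hydraulic gradient i = (98.32 − 65.81) / 2290 = 32.51 / 2290 = 0.01420.
Darcy flux q = K · i = 663.0 × 0.01420 = 9.412 m/day.
Seepage velocity v = q / n_e = 9.412 / 0.25 = 37.65 m/day.
Travel time t = L / v = 2290 / 37.65 = 60.82 days.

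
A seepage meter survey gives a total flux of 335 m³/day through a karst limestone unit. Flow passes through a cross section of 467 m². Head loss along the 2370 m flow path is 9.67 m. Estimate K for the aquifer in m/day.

176

Hydraulic gradient i = Δh / L = 9.67 / 2370 = 0.004080.
From Q = K·A·i, K = Q / (A·i) = 335 / (467.0 × 0.004080) = 175.8 m/day.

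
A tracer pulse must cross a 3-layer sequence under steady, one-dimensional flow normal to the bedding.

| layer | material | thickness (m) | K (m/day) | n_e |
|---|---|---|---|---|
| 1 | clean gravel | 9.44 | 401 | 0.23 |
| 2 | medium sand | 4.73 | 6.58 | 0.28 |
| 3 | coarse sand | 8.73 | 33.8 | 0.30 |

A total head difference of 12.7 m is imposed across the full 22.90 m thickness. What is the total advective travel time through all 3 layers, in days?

0.482

With flow normal to the layers, continuity requires the same specific discharge q through every layer.
Σ(b_i/K_i) = 9.44/401 + 4.73/6.58 + 8.73/33.8 = 1.001 d.
q = Δh / Σ(b_i/K_i) = 12.7 / 1.001 = 12.69 m/day.
In each layer the seepage velocity is v_i = q/n_i, so the layer transit time is t_i = b_i·n_i / q:
  layer 1 (clean gravel): t_1 = 9.44 × 0.23 / 12.69 = 0.1711 d
  layer 2 (medium sand): t_2 = 4.73 × 0.28 / 12.69 = 0.1044 d
  layer 3 (coarse sand): t_3 = 8.73 × 0.30 / 12.69 = 0.2064 d
Total t = Σ t_i = 0.4818 days.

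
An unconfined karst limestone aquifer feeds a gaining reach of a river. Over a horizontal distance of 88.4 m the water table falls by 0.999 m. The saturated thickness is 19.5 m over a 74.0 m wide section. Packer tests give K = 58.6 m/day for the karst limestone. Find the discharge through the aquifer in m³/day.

Cross-sectional area A = 74.0 × 19.5 = 1443 m².
Hydraulic gradient i = Δh / L = 0.999 / 88.4 = 0.01130.
Darcy's law: Q = K · A · i = 58.60 × 1443 × 0.01130 = 955.6 m³/day.

956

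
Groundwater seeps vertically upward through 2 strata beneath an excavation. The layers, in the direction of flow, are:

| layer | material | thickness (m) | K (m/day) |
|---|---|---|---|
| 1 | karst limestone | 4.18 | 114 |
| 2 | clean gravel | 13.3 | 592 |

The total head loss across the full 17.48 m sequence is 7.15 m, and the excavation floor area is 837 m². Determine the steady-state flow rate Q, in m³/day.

101000

Flow is perpendicular to layering, so the layers act in series and the equivalent K is the thickness-weighted harmonic mean.
Total thickness L = 4.18 + 13.3 = 17.48 m.
Σ(b_i/K_i) = 4.18/114 + 13.3/592 = 0.05913 d.
K_eq = L / Σ(b_i/K_i) = 17.48 / 0.05913 = 295.6 m/day.
Q = K_eq · A · (Δh/L) = 295.6 × 837 × (7.15/17.48) = 1.012e+05 m³/day.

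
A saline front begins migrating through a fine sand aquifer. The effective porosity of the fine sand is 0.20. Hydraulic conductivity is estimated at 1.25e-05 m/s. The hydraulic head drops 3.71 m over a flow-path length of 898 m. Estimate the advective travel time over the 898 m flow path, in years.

110

Convert K: 1.25e-05 m/s × 86400 = 1.080 m/day.
Hydraulic gradient i = Δh / L = 3.71 / 898 = 0.004131.
Darcy flux q = K · i = 1.080 × 0.004131 = 0.004462 m/day.
Seepage velocity v = q / n_e = 0.004462 / 0.20 = 0.02231 m/day.
Travel time t = L / v = 898 / 0.02231 = 40252 days = 110.2 years.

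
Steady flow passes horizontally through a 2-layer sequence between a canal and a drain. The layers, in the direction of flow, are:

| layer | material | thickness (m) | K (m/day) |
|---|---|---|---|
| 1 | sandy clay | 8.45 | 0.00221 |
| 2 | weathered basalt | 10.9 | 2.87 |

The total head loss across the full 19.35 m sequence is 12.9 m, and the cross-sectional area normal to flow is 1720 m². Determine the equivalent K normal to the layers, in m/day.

Flow is perpendicular to layering, so the layers act in series and the equivalent K is the thickness-weighted harmonic mean.
Total thickness L = 8.45 + 10.9 = 19.35 m.
Σ(b_i/K_i) = 8.45/0.00221 + 10.9/2.87 = 3827 d.
K_eq = L / Σ(b_i/K_i) = 19.35 / 3827 = 0.005056 m/day.

0.00506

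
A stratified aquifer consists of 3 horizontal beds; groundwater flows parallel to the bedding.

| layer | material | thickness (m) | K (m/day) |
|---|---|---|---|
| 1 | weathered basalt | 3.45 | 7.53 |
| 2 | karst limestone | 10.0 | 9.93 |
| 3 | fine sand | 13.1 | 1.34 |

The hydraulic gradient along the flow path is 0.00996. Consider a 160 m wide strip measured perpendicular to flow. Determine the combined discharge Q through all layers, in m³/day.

Flow is parallel to layering, so each bed carries its own Darcy discharge and the transmissivities add.
Σ(K_i·b_i) = 7.53×3.45 + 9.93×10.0 + 1.34×13.1 = 142.8 m²/day.
Hydraulic gradient i = 0.00996.
Q = Σ(K_i·b_i) · W · i = 142.8 × 160 × 0.009960 = 227.6 m³/day.

228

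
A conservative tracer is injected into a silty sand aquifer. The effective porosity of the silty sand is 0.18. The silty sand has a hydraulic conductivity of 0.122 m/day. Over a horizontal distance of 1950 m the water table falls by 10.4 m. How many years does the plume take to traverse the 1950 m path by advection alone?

Hydraulic gradient i = Δh / L = 10.4 / 1950 = 0.005333.
Darcy flux q = K · i = 0.1220 × 0.005333 = 0.0006507 m/day.
Seepage velocity v = q / n_e = 0.0006507 / 0.18 = 0.003615 m/day.
Travel time t = L / v = 1950 / 0.003615 = 5.394e+05 days = 1477 years.

1480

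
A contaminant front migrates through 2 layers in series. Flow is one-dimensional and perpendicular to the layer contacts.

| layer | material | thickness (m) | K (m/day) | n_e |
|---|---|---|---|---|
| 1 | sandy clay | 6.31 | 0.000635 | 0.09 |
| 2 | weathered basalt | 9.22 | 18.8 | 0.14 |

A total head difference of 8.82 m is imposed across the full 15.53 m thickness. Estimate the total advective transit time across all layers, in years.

5.73

With flow normal to the layers, continuity requires the same specific discharge q through every layer.
Σ(b_i/K_i) = 6.31/0.000635 + 9.22/18.8 = 9937 d.
q = Δh / Σ(b_i/K_i) = 8.82 / 9937 = 0.0008875 m/day.
In each layer the seepage velocity is v_i = q/n_i, so the layer transit time is t_i = b_i·n_i / q:
  layer 1 (sandy clay): t_1 = 6.31 × 0.09 / 0.0008875 = 639.9 d
  layer 2 (weathered basalt): t_2 = 9.22 × 0.14 / 0.0008875 = 1454 d
Total t = Σ t_i = 2094 days = 5.734 years.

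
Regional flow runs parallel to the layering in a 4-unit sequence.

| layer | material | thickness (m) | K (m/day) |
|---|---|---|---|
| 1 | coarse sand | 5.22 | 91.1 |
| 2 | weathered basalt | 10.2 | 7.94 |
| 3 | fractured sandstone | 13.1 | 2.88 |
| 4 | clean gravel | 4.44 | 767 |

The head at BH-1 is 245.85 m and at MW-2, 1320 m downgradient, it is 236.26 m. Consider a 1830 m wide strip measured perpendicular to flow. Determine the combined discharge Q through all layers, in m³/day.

Flow is parallel to layering, so each bed carries its own Darcy discharge and the transmissivities add.
Σ(K_i·b_i) = 91.1×5.22 + 7.94×10.2 + 2.88×13.1 + 767×4.44 = 4000 m²/day.
Hydraulic gradient i = (245.85 − 236.26) / 1320 = 9.59 / 1320 = 0.007265.
Q = Σ(K_i·b_i) · W · i = 4000 × 1830 × 0.007265 = 53177 m³/day.

53200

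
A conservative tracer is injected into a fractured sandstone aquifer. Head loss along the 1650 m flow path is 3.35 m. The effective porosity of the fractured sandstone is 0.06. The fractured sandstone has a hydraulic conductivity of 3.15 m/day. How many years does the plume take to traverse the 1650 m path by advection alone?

42.4

Hydraulic gradient i = Δh / L = 3.35 / 1650 = 0.002030.
Darcy flux q = K · i = 3.150 × 0.002030 = 0.006395 m/day.
Seepage velocity v = q / n_e = 0.006395 / 0.06 = 0.1066 m/day.
Travel time t = L / v = 1650 / 0.1066 = 15480 days = 42.38 years.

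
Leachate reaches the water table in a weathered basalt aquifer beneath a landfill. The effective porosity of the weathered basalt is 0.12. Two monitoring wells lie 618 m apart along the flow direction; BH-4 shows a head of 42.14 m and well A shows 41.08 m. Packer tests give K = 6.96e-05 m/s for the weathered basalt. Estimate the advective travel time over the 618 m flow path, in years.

Convert K: 6.96e-05 m/s × 86400 = 6.013 m/day.
Hydraulic gradient i = (42.14 − 41.08) / 618 = 1.06 / 618 = 0.001715.
Darcy flux q = K · i = 6.013 × 0.001715 = 0.01031 m/day.
Seepage velocity v = q / n_e = 0.01031 / 0.12 = 0.08595 m/day.
Travel time t = L / v = 618 / 0.08595 = 7190 days = 19.69 years.

19.7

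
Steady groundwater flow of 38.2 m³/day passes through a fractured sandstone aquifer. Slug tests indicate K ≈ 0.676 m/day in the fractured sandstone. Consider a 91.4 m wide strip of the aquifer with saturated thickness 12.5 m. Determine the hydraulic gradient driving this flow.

Cross-sectional area A = 91.4 × 12.5 = 1142 m².
From Q = K·A·i, i = Q / (K·A) = 38.2 / (0.6760 × 1142) = 0.04946.

0.0495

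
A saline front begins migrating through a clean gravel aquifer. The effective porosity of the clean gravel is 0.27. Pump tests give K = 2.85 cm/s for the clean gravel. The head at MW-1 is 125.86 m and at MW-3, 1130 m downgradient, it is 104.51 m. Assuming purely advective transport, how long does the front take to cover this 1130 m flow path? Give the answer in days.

Convert K: 2.85 cm/s × 864 = 2462 m/day.
Hydraulic gradient i = (125.86 − 104.51) / 1130 = 21.35 / 1130 = 0.01889.
Darcy flux q = K · i = 2462 × 0.01889 = 46.52 m/day.
Seepage velocity v = q / n_e = 46.52 / 0.27 = 172.3 m/day.
Travel time t = L / v = 1130 / 172.3 = 6.558 days.

6.56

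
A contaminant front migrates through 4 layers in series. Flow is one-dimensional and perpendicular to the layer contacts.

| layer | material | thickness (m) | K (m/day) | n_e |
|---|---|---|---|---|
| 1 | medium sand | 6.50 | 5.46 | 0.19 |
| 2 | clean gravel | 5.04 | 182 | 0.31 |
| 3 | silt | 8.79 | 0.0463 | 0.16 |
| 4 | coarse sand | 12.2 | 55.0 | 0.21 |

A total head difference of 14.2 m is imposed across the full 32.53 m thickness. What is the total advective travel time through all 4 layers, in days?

With flow normal to the layers, continuity requires the same specific discharge q through every layer.
Σ(b_i/K_i) = 6.50/5.46 + 5.04/182 + 8.79/0.0463 + 12.2/55.0 = 191.3 d.
q = Δh / Σ(b_i/K_i) = 14.2 / 191.3 = 0.07423 m/day.
In each layer the seepage velocity is v_i = q/n_i, so the layer transit time is t_i = b_i·n_i / q:
  layer 1 (medium sand): t_1 = 6.50 × 0.19 / 0.07423 = 16.64 d
  layer 2 (clean gravel): t_2 = 5.04 × 0.31 / 0.07423 = 21.05 d
  layer 3 (silt): t_3 = 8.79 × 0.16 / 0.07423 = 18.95 d
  layer 4 (coarse sand): t_4 = 12.2 × 0.21 / 0.07423 = 34.51 d
Total t = Σ t_i = 91.14 days.

91.1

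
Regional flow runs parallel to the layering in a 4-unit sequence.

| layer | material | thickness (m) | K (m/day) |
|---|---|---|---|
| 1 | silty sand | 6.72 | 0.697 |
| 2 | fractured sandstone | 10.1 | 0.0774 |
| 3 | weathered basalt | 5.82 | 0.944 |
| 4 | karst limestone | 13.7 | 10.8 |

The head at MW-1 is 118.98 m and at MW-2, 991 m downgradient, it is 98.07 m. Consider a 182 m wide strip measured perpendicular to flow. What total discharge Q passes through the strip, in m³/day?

610

Flow is parallel to layering, so each bed carries its own Darcy discharge and the transmissivities add.
Σ(K_i·b_i) = 0.697×6.72 + 0.0774×10.1 + 0.944×5.82 + 10.8×13.7 = 158.9 m²/day.
Hydraulic gradient i = (118.98 − 98.07) / 991 = 20.91 / 991 = 0.02110.
Q = Σ(K_i·b_i) · W · i = 158.9 × 182 × 0.02110 = 610.3 m³/day.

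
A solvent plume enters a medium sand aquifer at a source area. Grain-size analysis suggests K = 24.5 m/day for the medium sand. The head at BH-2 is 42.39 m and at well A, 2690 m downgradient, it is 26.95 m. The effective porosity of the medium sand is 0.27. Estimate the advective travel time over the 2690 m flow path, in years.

14.1

Hydraulic gradient i = (42.39 − 26.95) / 2690 = 15.44 / 2690 = 0.005740.
Darcy flux q = K · i = 24.50 × 0.005740 = 0.1406 m/day.
Seepage velocity v = q / n_e = 0.1406 / 0.27 = 0.5208 m/day.
Travel time t = L / v = 2690 / 0.5208 = 5165 days = 14.14 years.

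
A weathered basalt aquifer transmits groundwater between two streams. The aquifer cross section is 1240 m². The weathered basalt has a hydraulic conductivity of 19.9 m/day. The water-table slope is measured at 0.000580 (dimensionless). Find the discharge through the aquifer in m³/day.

14.3

Hydraulic gradient i = 0.000580.
Darcy's law: Q = K · A · i = 19.90 × 1240 × 0.0005800 = 14.31 m³/day.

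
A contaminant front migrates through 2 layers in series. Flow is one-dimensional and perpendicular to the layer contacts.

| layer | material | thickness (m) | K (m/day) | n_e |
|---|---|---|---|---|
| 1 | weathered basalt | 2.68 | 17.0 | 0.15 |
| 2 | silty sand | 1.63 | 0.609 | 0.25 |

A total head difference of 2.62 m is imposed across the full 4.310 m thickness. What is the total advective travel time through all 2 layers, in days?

With flow normal to the layers, continuity requires the same specific discharge q through every layer.
Σ(b_i/K_i) = 2.68/17.0 + 1.63/0.609 = 2.834 d.
q = Δh / Σ(b_i/K_i) = 2.62 / 2.834 = 0.9244 m/day.
In each layer the seepage velocity is v_i = q/n_i, so the layer transit time is t_i = b_i·n_i / q:
  layer 1 (weathered basalt): t_1 = 2.68 × 0.15 / 0.9244 = 0.4349 d
  layer 2 (silty sand): t_2 = 1.63 × 0.25 / 0.9244 = 0.4408 d
Total t = Σ t_i = 0.8757 days.

0.876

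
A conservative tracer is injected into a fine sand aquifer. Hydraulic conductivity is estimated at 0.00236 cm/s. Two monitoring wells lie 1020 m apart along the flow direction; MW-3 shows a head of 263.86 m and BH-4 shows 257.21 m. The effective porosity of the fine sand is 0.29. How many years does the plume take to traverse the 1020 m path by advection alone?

Convert K: 0.00236 cm/s × 864 = 2.039 m/day.
Hydraulic gradient i = (263.86 − 257.21) / 1020 = 6.65 / 1020 = 0.006520.
Darcy flux q = K · i = 2.039 × 0.006520 = 0.01329 m/day.
Seepage velocity v = q / n_e = 0.01329 / 0.29 = 0.04584 m/day.
Travel time t = L / v = 1020 / 0.04584 = 22251 days = 60.92 years.

60.9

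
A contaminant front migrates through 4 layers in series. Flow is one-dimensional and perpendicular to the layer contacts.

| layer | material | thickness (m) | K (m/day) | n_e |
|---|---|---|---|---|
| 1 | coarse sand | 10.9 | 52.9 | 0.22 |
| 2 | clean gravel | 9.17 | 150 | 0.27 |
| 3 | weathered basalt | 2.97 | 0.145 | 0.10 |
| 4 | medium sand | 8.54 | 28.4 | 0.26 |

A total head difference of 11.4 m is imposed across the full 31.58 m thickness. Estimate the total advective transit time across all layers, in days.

With flow normal to the layers, continuity requires the same specific discharge q through every layer.
Σ(b_i/K_i) = 10.9/52.9 + 9.17/150 + 2.97/0.145 + 8.54/28.4 = 21.05 d.
q = Δh / Σ(b_i/K_i) = 11.4 / 21.05 = 0.5416 m/day.
In each layer the seepage velocity is v_i = q/n_i, so the layer transit time is t_i = b_i·n_i / q:
  layer 1 (coarse sand): t_1 = 10.9 × 0.22 / 0.5416 = 4.428 d
  layer 2 (clean gravel): t_2 = 9.17 × 0.27 / 0.5416 = 4.572 d
  layer 3 (weathered basalt): t_3 = 2.97 × 0.10 / 0.5416 = 0.5484 d
  layer 4 (medium sand): t_4 = 8.54 × 0.26 / 0.5416 = 4.100 d
Total t = Σ t_i = 13.65 days.

13.6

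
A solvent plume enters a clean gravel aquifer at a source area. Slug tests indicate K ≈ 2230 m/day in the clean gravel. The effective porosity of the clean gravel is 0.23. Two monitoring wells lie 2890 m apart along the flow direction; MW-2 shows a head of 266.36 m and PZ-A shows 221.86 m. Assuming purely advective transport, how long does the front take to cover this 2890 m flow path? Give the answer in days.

Hydraulic gradient i = (266.36 − 221.86) / 2890 = 44.5 / 2890 = 0.01540.
Darcy flux q = K · i = 2230 × 0.01540 = 34.34 m/day.
Seepage velocity v = q / n_e = 34.34 / 0.23 = 149.3 m/day.
Travel time t = L / v = 2890 / 149.3 = 19.36 days.

19.4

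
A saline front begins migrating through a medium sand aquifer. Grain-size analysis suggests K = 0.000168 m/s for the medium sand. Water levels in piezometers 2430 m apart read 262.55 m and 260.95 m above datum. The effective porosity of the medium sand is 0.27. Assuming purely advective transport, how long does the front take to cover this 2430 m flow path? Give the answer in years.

Convert K: 0.000168 m/s × 86400 = 14.52 m/day.
Hydraulic gradient i = (262.55 − 260.95) / 2430 = 1.6 / 2430 = 0.0006584.
Darcy flux q = K · i = 14.52 × 0.0006584 = 0.009557 m/day.
Seepage velocity v = q / n_e = 0.009557 / 0.27 = 0.03540 m/day.
Travel time t = L / v = 2430 / 0.03540 = 68649 days = 188.0 years.

188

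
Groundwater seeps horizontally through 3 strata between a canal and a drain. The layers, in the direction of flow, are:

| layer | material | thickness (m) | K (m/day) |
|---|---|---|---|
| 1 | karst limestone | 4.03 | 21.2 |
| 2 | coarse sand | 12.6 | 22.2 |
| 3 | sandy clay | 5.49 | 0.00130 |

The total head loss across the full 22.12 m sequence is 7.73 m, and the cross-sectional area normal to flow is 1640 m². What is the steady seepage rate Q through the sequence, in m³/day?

Flow is perpendicular to layering, so the layers act in series and the equivalent K is the thickness-weighted harmonic mean.
Total thickness L = 4.03 + 12.6 + 5.49 = 22.12 m.
Σ(b_i/K_i) = 4.03/21.2 + 12.6/22.2 + 5.49/0.00130 = 4224 d.
K_eq = L / Σ(b_i/K_i) = 22.12 / 4224 = 0.005237 m/day.
Q = K_eq · A · (Δh/L) = 0.005237 × 1640 × (7.73/22.12) = 3.001 m³/day.

3.00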